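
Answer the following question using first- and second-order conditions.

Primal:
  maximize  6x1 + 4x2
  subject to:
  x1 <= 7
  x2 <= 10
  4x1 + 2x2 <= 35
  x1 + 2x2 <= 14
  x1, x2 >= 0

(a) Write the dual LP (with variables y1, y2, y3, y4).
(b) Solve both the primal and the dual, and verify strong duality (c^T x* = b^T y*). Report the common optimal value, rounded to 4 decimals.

The standard primal-dual pair for 'max c^T x s.t. A x <= b, x >= 0' is:
  Dual:  min b^T y  s.t.  A^T y >= c,  y >= 0.

So the dual LP is:
  minimize  7y1 + 10y2 + 35y3 + 14y4
  subject to:
    y1 + 4y3 + y4 >= 6
    y2 + 2y3 + 2y4 >= 4
    y1, y2, y3, y4 >= 0

Solving the primal: x* = (7, 3.5).
  primal value c^T x* = 56.
Solving the dual: y* = (4, 0, 0, 2).
  dual value b^T y* = 56.
Strong duality: c^T x* = b^T y*. Confirmed.

56


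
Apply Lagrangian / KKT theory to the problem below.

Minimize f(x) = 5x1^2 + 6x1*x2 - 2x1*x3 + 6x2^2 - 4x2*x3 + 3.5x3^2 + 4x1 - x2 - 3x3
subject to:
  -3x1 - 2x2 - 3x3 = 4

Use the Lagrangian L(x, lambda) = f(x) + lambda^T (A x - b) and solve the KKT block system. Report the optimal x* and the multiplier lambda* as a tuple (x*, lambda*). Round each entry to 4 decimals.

Form the Lagrangian:
  L(x, lambda) = (1/2) x^T Q x + c^T x + lambda^T (A x - b)
Stationarity (grad_x L = 0): Q x + c + A^T lambda = 0.
Primal feasibility: A x = b.

This gives the KKT block system:
  [ Q   A^T ] [ x     ]   [-c ]
  [ A    0  ] [ lambda ] = [ b ]

Solving the linear system:
  x*      = (-1.0821, 0.2327, -0.4064)
  lambda* = (-1.5372)
  f(x*)   = 1.4035

x* = (-1.0821, 0.2327, -0.4064), lambda* = (-1.5372)


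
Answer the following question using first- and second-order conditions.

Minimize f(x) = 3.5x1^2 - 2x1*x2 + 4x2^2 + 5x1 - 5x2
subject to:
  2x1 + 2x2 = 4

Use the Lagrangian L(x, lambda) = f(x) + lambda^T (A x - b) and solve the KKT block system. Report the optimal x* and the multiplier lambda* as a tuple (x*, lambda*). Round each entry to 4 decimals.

Form the Lagrangian:
  L(x, lambda) = (1/2) x^T Q x + c^T x + lambda^T (A x - b)
Stationarity (grad_x L = 0): Q x + c + A^T lambda = 0.
Primal feasibility: A x = b.

This gives the KKT block system:
  [ Q   A^T ] [ x     ]   [-c ]
  [ A    0  ] [ lambda ] = [ b ]

Solving the linear system:
  x*      = (0.5263, 1.4737)
  lambda* = (-2.8684)
  f(x*)   = 3.3684

x* = (0.5263, 1.4737), lambda* = (-2.8684)


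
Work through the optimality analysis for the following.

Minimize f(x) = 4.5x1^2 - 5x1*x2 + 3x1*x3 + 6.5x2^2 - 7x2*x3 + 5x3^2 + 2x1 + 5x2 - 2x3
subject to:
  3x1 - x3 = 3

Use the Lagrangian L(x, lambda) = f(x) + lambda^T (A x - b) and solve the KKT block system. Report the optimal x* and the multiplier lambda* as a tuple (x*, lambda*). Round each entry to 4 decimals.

Form the Lagrangian:
  L(x, lambda) = (1/2) x^T Q x + c^T x + lambda^T (A x - b)
Stationarity (grad_x L = 0): Q x + c + A^T lambda = 0.
Primal feasibility: A x = b.

This gives the KKT block system:
  [ Q   A^T ] [ x     ]   [-c ]
  [ A    0  ] [ lambda ] = [ b ]

Solving the linear system:
  x*      = (0.7846, -0.4308, -0.6462)
  lambda* = (-3.0923)
  f(x*)   = 4.9923

x* = (0.7846, -0.4308, -0.6462), lambda* = (-3.0923)


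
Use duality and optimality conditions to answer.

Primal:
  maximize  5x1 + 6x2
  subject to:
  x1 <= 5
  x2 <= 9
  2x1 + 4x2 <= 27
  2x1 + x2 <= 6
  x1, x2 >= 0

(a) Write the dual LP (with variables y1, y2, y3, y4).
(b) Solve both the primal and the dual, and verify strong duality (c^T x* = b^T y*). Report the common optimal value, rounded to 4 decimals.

The standard primal-dual pair for 'max c^T x s.t. A x <= b, x >= 0' is:
  Dual:  min b^T y  s.t.  A^T y >= c,  y >= 0.

So the dual LP is:
  minimize  5y1 + 9y2 + 27y3 + 6y4
  subject to:
    y1 + 2y3 + 2y4 >= 5
    y2 + 4y3 + y4 >= 6
    y1, y2, y3, y4 >= 0

Solving the primal: x* = (0, 6).
  primal value c^T x* = 36.
Solving the dual: y* = (0, 0, 0, 6).
  dual value b^T y* = 36.
Strong duality: c^T x* = b^T y*. Confirmed.

36


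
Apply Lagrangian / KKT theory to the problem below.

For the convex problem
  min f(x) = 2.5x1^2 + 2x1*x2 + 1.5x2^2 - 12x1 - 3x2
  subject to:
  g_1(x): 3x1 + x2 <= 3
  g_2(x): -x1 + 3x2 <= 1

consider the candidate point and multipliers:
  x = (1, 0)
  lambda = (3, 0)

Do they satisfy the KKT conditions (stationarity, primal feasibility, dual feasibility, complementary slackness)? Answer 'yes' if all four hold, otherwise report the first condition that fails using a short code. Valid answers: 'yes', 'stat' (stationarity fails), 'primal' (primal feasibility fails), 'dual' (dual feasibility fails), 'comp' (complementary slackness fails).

Gradient of f: grad f(x) = Q x + c = (-7, -1)
Constraint values g_i(x) = a_i^T x - b_i:
  g_1((1, 0)) = 0
  g_2((1, 0)) = -2
Stationarity residual: grad f(x) + sum_i lambda_i a_i = (2, 2)
  -> stationarity FAILS
Primal feasibility (all g_i <= 0): OK
Dual feasibility (all lambda_i >= 0): OK
Complementary slackness (lambda_i * g_i(x) = 0 for all i): OK

Verdict: the first failing condition is stationarity -> stat.

stat


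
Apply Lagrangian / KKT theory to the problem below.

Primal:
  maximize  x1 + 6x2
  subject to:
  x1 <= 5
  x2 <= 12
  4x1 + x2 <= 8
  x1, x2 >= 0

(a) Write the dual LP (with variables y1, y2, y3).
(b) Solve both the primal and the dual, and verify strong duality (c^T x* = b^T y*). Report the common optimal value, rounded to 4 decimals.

The standard primal-dual pair for 'max c^T x s.t. A x <= b, x >= 0' is:
  Dual:  min b^T y  s.t.  A^T y >= c,  y >= 0.

So the dual LP is:
  minimize  5y1 + 12y2 + 8y3
  subject to:
    y1 + 4y3 >= 1
    y2 + y3 >= 6
    y1, y2, y3 >= 0

Solving the primal: x* = (0, 8).
  primal value c^T x* = 48.
Solving the dual: y* = (0, 0, 6).
  dual value b^T y* = 48.
Strong duality: c^T x* = b^T y*. Confirmed.

48


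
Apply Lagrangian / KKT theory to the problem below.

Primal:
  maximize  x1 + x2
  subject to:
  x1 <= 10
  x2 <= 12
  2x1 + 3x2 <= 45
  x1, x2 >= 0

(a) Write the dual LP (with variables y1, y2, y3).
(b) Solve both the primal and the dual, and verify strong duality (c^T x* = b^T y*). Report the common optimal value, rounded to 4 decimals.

The standard primal-dual pair for 'max c^T x s.t. A x <= b, x >= 0' is:
  Dual:  min b^T y  s.t.  A^T y >= c,  y >= 0.

So the dual LP is:
  minimize  10y1 + 12y2 + 45y3
  subject to:
    y1 + 2y3 >= 1
    y2 + 3y3 >= 1
    y1, y2, y3 >= 0

Solving the primal: x* = (10, 8.3333).
  primal value c^T x* = 18.3333.
Solving the dual: y* = (0.3333, 0, 0.3333).
  dual value b^T y* = 18.3333.
Strong duality: c^T x* = b^T y*. Confirmed.

18.3333


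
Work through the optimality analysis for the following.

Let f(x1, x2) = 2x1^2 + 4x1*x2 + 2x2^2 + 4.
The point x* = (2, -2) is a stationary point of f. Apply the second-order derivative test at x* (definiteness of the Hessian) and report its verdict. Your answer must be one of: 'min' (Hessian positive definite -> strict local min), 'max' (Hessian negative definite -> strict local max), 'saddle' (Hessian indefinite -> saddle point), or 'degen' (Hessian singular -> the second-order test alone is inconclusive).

Compute the Hessian H = grad^2 f:
  H = [[4, 4], [4, 4]]
Verify stationarity: grad f(x*) = H x* + g = (0, 0).
Eigenvalues of H: 0, 8.
H has a zero eigenvalue (singular; positive semidefinite but not definite), so H is neither positive definite, negative definite, nor indefinite. The second-order test alone is inconclusive -> degen.
(Indeed, f is constant along the null direction of H through x*, so x* is not a strict local extremum.)

degen


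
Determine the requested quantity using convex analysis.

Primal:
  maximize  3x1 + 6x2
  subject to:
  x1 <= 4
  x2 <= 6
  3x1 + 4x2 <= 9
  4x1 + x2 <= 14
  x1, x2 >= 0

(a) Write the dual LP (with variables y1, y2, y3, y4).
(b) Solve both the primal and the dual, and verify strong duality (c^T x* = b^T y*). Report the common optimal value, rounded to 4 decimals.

The standard primal-dual pair for 'max c^T x s.t. A x <= b, x >= 0' is:
  Dual:  min b^T y  s.t.  A^T y >= c,  y >= 0.

So the dual LP is:
  minimize  4y1 + 6y2 + 9y3 + 14y4
  subject to:
    y1 + 3y3 + 4y4 >= 3
    y2 + 4y3 + y4 >= 6
    y1, y2, y3, y4 >= 0

Solving the primal: x* = (0, 2.25).
  primal value c^T x* = 13.5.
Solving the dual: y* = (0, 0, 1.5, 0).
  dual value b^T y* = 13.5.
Strong duality: c^T x* = b^T y*. Confirmed.

13.5


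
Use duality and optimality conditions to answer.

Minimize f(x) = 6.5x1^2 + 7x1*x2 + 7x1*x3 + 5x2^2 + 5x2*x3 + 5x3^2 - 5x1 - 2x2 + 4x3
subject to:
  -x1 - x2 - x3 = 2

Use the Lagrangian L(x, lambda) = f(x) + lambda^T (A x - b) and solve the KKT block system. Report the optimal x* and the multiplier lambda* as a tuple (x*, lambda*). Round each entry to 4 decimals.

Form the Lagrangian:
  L(x, lambda) = (1/2) x^T Q x + c^T x + lambda^T (A x - b)
Stationarity (grad_x L = 0): Q x + c + A^T lambda = 0.
Primal feasibility: A x = b.

This gives the KKT block system:
  [ Q   A^T ] [ x     ]   [-c ]
  [ A    0  ] [ lambda ] = [ b ]

Solving the linear system:
  x*      = (0.7692, -0.7846, -1.9846)
  lambda* = (-14.3846)
  f(x*)   = 9.2769

x* = (0.7692, -0.7846, -1.9846), lambda* = (-14.3846)


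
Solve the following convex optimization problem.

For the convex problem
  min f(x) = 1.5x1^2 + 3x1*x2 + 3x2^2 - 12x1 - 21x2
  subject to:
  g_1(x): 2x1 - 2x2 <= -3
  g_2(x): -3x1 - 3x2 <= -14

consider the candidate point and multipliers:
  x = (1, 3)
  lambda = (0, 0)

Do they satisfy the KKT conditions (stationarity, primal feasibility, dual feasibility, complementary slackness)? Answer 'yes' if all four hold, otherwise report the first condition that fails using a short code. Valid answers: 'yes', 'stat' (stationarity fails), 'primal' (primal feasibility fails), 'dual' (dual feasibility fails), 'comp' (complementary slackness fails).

Gradient of f: grad f(x) = Q x + c = (0, 0)
Constraint values g_i(x) = a_i^T x - b_i:
  g_1((1, 3)) = -1
  g_2((1, 3)) = 2
Stationarity residual: grad f(x) + sum_i lambda_i a_i = (0, 0)
  -> stationarity OK
Primal feasibility (all g_i <= 0): FAILS
Dual feasibility (all lambda_i >= 0): OK
Complementary slackness (lambda_i * g_i(x) = 0 for all i): OK

Verdict: the first failing condition is primal_feasibility -> primal.

primal


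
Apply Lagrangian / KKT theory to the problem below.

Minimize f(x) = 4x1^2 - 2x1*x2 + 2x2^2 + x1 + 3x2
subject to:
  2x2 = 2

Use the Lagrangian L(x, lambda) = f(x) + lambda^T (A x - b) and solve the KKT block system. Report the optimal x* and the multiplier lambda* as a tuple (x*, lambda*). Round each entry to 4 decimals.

Form the Lagrangian:
  L(x, lambda) = (1/2) x^T Q x + c^T x + lambda^T (A x - b)
Stationarity (grad_x L = 0): Q x + c + A^T lambda = 0.
Primal feasibility: A x = b.

This gives the KKT block system:
  [ Q   A^T ] [ x     ]   [-c ]
  [ A    0  ] [ lambda ] = [ b ]

Solving the linear system:
  x*      = (0.125, 1)
  lambda* = (-3.375)
  f(x*)   = 4.9375

x* = (0.125, 1), lambda* = (-3.375)


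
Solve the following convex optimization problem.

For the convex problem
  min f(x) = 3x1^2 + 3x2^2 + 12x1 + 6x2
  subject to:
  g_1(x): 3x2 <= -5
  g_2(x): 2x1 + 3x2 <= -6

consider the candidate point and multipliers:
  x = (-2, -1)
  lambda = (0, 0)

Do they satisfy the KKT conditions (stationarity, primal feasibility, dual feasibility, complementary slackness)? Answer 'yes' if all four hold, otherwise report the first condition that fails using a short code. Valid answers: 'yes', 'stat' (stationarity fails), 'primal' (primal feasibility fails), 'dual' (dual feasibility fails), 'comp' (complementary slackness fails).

Gradient of f: grad f(x) = Q x + c = (0, 0)
Constraint values g_i(x) = a_i^T x - b_i:
  g_1((-2, -1)) = 2
  g_2((-2, -1)) = -1
Stationarity residual: grad f(x) + sum_i lambda_i a_i = (0, 0)
  -> stationarity OK
Primal feasibility (all g_i <= 0): FAILS
Dual feasibility (all lambda_i >= 0): OK
Complementary slackness (lambda_i * g_i(x) = 0 for all i): OK

Verdict: the first failing condition is primal_feasibility -> primal.

primal


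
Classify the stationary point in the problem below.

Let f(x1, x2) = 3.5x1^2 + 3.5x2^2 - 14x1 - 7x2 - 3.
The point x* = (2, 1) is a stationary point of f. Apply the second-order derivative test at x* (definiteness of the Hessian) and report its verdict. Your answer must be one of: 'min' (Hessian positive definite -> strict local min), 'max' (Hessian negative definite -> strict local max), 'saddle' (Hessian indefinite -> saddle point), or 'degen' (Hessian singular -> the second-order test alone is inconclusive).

Compute the Hessian H = grad^2 f:
  H = [[7, 0], [0, 7]]
Verify stationarity: grad f(x*) = H x* + g = (0, 0).
Eigenvalues of H: 7, 7.
Both eigenvalues > 0, so H is positive definite -> x* is a strict local min.

min


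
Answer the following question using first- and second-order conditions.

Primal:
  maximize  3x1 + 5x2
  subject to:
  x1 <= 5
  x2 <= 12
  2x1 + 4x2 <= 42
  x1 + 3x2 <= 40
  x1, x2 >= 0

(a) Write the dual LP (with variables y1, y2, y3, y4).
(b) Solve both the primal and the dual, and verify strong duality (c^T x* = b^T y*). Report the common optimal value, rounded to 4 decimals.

The standard primal-dual pair for 'max c^T x s.t. A x <= b, x >= 0' is:
  Dual:  min b^T y  s.t.  A^T y >= c,  y >= 0.

So the dual LP is:
  minimize  5y1 + 12y2 + 42y3 + 40y4
  subject to:
    y1 + 2y3 + y4 >= 3
    y2 + 4y3 + 3y4 >= 5
    y1, y2, y3, y4 >= 0

Solving the primal: x* = (5, 8).
  primal value c^T x* = 55.
Solving the dual: y* = (0.5, 0, 1.25, 0).
  dual value b^T y* = 55.
Strong duality: c^T x* = b^T y*. Confirmed.

55


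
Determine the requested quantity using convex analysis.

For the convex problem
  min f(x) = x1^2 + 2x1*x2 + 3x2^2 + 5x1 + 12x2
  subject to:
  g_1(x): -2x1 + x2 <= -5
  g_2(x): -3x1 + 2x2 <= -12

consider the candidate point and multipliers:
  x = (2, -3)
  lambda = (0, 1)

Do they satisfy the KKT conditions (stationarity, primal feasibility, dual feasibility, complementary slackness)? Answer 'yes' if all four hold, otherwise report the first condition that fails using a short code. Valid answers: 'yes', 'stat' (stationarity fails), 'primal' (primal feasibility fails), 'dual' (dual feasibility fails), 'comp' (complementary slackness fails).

Gradient of f: grad f(x) = Q x + c = (3, -2)
Constraint values g_i(x) = a_i^T x - b_i:
  g_1((2, -3)) = -2
  g_2((2, -3)) = 0
Stationarity residual: grad f(x) + sum_i lambda_i a_i = (0, 0)
  -> stationarity OK
Primal feasibility (all g_i <= 0): OK
Dual feasibility (all lambda_i >= 0): OK
Complementary slackness (lambda_i * g_i(x) = 0 for all i): OK

Verdict: yes, KKT holds.

yes


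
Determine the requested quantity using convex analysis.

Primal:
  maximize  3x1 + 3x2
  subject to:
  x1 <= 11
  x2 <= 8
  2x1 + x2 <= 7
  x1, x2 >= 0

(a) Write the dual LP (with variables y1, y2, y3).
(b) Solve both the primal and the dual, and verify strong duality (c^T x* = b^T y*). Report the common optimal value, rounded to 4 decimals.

The standard primal-dual pair for 'max c^T x s.t. A x <= b, x >= 0' is:
  Dual:  min b^T y  s.t.  A^T y >= c,  y >= 0.

So the dual LP is:
  minimize  11y1 + 8y2 + 7y3
  subject to:
    y1 + 2y3 >= 3
    y2 + y3 >= 3
    y1, y2, y3 >= 0

Solving the primal: x* = (0, 7).
  primal value c^T x* = 21.
Solving the dual: y* = (0, 0, 3).
  dual value b^T y* = 21.
Strong duality: c^T x* = b^T y*. Confirmed.

21


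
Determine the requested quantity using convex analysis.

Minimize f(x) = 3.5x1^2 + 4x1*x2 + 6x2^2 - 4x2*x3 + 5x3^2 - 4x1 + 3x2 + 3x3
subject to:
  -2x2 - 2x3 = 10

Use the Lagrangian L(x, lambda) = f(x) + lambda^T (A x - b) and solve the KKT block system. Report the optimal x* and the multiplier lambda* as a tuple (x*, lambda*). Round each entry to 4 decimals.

Form the Lagrangian:
  L(x, lambda) = (1/2) x^T Q x + c^T x + lambda^T (A x - b)
Stationarity (grad_x L = 0): Q x + c + A^T lambda = 0.
Primal feasibility: A x = b.

This gives the KKT block system:
  [ Q   A^T ] [ x     ]   [-c ]
  [ A    0  ] [ lambda ] = [ b ]

Solving the linear system:
  x*      = (2.0619, -2.6082, -2.3918)
  lambda* = (-5.2423)
  f(x*)   = 14.5876

x* = (2.0619, -2.6082, -2.3918), lambda* = (-5.2423)


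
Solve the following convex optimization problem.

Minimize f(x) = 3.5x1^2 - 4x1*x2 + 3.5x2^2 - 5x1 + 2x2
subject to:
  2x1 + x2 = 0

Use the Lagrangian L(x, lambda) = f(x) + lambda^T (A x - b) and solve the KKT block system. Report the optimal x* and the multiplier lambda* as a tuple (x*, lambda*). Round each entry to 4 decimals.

Form the Lagrangian:
  L(x, lambda) = (1/2) x^T Q x + c^T x + lambda^T (A x - b)
Stationarity (grad_x L = 0): Q x + c + A^T lambda = 0.
Primal feasibility: A x = b.

This gives the KKT block system:
  [ Q   A^T ] [ x     ]   [-c ]
  [ A    0  ] [ lambda ] = [ b ]

Solving the linear system:
  x*      = (0.1765, -0.3529)
  lambda* = (1.1765)
  f(x*)   = -0.7941

x* = (0.1765, -0.3529), lambda* = (1.1765)


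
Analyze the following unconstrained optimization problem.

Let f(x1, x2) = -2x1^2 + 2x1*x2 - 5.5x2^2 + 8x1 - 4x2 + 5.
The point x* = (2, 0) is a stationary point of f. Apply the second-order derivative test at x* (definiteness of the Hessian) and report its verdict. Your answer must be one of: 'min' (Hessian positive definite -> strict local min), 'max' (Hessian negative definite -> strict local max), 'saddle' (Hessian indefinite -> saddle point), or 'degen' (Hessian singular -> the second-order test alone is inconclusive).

Compute the Hessian H = grad^2 f:
  H = [[-4, 2], [2, -11]]
Verify stationarity: grad f(x*) = H x* + g = (0, 0).
Eigenvalues of H: -11.5311, -3.4689.
Both eigenvalues < 0, so H is negative definite -> x* is a strict local max.

max


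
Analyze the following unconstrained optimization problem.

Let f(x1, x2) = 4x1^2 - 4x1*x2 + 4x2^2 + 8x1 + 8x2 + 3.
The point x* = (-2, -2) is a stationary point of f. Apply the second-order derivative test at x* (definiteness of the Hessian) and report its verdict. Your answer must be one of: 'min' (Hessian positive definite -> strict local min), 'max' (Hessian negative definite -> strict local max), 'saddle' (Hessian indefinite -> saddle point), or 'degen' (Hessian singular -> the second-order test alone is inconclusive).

Compute the Hessian H = grad^2 f:
  H = [[8, -4], [-4, 8]]
Verify stationarity: grad f(x*) = H x* + g = (0, 0).
Eigenvalues of H: 4, 12.
Both eigenvalues > 0, so H is positive definite -> x* is a strict local min.

min


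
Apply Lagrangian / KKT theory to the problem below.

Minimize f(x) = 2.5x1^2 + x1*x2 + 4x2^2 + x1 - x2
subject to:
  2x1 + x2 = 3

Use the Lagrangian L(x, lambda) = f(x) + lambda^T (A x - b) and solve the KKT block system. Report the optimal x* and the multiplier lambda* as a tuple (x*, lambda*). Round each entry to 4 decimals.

Form the Lagrangian:
  L(x, lambda) = (1/2) x^T Q x + c^T x + lambda^T (A x - b)
Stationarity (grad_x L = 0): Q x + c + A^T lambda = 0.
Primal feasibility: A x = b.

This gives the KKT block system:
  [ Q   A^T ] [ x     ]   [-c ]
  [ A    0  ] [ lambda ] = [ b ]

Solving the linear system:
  x*      = (1.2727, 0.4545)
  lambda* = (-3.9091)
  f(x*)   = 6.2727

x* = (1.2727, 0.4545), lambda* = (-3.9091)


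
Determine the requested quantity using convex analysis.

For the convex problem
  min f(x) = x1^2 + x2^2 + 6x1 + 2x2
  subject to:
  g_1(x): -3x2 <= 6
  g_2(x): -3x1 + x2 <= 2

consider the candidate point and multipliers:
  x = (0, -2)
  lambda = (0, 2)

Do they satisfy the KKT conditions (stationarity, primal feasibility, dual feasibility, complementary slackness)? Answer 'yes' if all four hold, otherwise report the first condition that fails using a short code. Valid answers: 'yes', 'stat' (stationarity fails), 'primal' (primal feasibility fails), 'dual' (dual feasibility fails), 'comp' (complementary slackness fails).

Gradient of f: grad f(x) = Q x + c = (6, -2)
Constraint values g_i(x) = a_i^T x - b_i:
  g_1((0, -2)) = 0
  g_2((0, -2)) = -4
Stationarity residual: grad f(x) + sum_i lambda_i a_i = (0, 0)
  -> stationarity OK
Primal feasibility (all g_i <= 0): OK
Dual feasibility (all lambda_i >= 0): OK
Complementary slackness (lambda_i * g_i(x) = 0 for all i): FAILS

Verdict: the first failing condition is complementary_slackness -> comp.

comp


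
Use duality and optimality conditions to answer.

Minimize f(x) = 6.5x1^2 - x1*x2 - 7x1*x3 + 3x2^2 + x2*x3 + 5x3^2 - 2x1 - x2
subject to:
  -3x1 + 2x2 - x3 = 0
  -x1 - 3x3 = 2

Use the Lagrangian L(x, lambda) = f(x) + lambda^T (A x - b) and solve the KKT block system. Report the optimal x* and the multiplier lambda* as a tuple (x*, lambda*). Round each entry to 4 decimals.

Form the Lagrangian:
  L(x, lambda) = (1/2) x^T Q x + c^T x + lambda^T (A x - b)
Stationarity (grad_x L = 0): Q x + c + A^T lambda = 0.
Primal feasibility: A x = b.

This gives the KKT block system:
  [ Q   A^T ] [ x     ]   [-c ]
  [ A    0  ] [ lambda ] = [ b ]

Solving the linear system:
  x*      = (-0.0172, -0.3562, -0.6609)
  lambda* = (1.8906, -2.912)
  f(x*)   = 3.1073

x* = (-0.0172, -0.3562, -0.6609), lambda* = (1.8906, -2.912)


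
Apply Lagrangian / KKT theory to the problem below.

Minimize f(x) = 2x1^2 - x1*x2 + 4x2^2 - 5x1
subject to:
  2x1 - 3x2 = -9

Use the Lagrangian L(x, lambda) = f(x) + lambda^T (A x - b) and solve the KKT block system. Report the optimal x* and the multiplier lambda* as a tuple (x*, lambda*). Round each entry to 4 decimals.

Form the Lagrangian:
  L(x, lambda) = (1/2) x^T Q x + c^T x + lambda^T (A x - b)
Stationarity (grad_x L = 0): Q x + c + A^T lambda = 0.
Primal feasibility: A x = b.

This gives the KKT block system:
  [ Q   A^T ] [ x     ]   [-c ]
  [ A    0  ] [ lambda ] = [ b ]

Solving the linear system:
  x*      = (-1.2857, 2.1429)
  lambda* = (6.1429)
  f(x*)   = 30.8571

x* = (-1.2857, 2.1429), lambda* = (6.1429)


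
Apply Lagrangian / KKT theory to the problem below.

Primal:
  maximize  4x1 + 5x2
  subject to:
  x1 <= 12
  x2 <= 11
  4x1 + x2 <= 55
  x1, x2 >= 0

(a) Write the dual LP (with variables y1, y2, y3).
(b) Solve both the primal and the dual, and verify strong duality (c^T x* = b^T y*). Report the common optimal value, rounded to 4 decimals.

The standard primal-dual pair for 'max c^T x s.t. A x <= b, x >= 0' is:
  Dual:  min b^T y  s.t.  A^T y >= c,  y >= 0.

So the dual LP is:
  minimize  12y1 + 11y2 + 55y3
  subject to:
    y1 + 4y3 >= 4
    y2 + y3 >= 5
    y1, y2, y3 >= 0

Solving the primal: x* = (11, 11).
  primal value c^T x* = 99.
Solving the dual: y* = (0, 4, 1).
  dual value b^T y* = 99.
Strong duality: c^T x* = b^T y*. Confirmed.

99


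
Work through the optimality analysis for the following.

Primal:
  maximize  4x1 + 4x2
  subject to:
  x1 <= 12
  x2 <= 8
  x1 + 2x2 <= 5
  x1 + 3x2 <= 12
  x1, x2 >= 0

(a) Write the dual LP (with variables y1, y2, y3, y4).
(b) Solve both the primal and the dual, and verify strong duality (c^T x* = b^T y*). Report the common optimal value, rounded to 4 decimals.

The standard primal-dual pair for 'max c^T x s.t. A x <= b, x >= 0' is:
  Dual:  min b^T y  s.t.  A^T y >= c,  y >= 0.

So the dual LP is:
  minimize  12y1 + 8y2 + 5y3 + 12y4
  subject to:
    y1 + y3 + y4 >= 4
    y2 + 2y3 + 3y4 >= 4
    y1, y2, y3, y4 >= 0

Solving the primal: x* = (5, 0).
  primal value c^T x* = 20.
Solving the dual: y* = (0, 0, 4, 0).
  dual value b^T y* = 20.
Strong duality: c^T x* = b^T y*. Confirmed.

20


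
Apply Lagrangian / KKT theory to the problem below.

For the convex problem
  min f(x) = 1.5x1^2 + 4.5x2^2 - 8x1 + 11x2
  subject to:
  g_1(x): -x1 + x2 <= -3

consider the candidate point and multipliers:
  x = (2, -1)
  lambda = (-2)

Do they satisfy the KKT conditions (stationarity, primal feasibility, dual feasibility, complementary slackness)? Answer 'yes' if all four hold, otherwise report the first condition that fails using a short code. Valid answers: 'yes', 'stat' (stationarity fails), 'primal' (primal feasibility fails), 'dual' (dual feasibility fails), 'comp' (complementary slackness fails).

Gradient of f: grad f(x) = Q x + c = (-2, 2)
Constraint values g_i(x) = a_i^T x - b_i:
  g_1((2, -1)) = 0
Stationarity residual: grad f(x) + sum_i lambda_i a_i = (0, 0)
  -> stationarity OK
Primal feasibility (all g_i <= 0): OK
Dual feasibility (all lambda_i >= 0): FAILS
Complementary slackness (lambda_i * g_i(x) = 0 for all i): OK

Verdict: the first failing condition is dual_feasibility -> dual.

dual


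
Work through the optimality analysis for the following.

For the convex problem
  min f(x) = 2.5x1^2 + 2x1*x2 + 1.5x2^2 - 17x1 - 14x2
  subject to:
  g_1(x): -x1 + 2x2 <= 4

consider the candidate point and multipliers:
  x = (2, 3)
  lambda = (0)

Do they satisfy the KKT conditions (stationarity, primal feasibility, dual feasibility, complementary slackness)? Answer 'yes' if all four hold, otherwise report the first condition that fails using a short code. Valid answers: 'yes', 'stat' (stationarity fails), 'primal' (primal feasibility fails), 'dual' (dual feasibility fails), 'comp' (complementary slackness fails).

Gradient of f: grad f(x) = Q x + c = (-1, -1)
Constraint values g_i(x) = a_i^T x - b_i:
  g_1((2, 3)) = 0
Stationarity residual: grad f(x) + sum_i lambda_i a_i = (-1, -1)
  -> stationarity FAILS
Primal feasibility (all g_i <= 0): OK
Dual feasibility (all lambda_i >= 0): OK
Complementary slackness (lambda_i * g_i(x) = 0 for all i): OK

Verdict: the first failing condition is stationarity -> stat.

stat


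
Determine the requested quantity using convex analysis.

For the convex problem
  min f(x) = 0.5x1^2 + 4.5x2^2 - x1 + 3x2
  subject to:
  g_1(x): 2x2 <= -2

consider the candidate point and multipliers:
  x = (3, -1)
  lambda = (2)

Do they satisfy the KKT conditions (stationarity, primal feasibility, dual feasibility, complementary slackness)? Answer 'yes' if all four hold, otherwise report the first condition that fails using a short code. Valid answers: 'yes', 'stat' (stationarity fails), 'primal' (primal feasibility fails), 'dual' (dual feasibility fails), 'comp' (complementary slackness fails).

Gradient of f: grad f(x) = Q x + c = (2, -6)
Constraint values g_i(x) = a_i^T x - b_i:
  g_1((3, -1)) = 0
Stationarity residual: grad f(x) + sum_i lambda_i a_i = (2, -2)
  -> stationarity FAILS
Primal feasibility (all g_i <= 0): OK
Dual feasibility (all lambda_i >= 0): OK
Complementary slackness (lambda_i * g_i(x) = 0 for all i): OK

Verdict: the first failing condition is stationarity -> stat.

stat


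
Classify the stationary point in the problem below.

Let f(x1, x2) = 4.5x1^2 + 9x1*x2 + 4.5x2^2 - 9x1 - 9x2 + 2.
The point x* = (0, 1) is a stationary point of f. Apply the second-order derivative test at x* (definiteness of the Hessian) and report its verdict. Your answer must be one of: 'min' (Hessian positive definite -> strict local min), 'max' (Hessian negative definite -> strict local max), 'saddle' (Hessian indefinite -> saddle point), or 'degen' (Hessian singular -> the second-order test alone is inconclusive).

Compute the Hessian H = grad^2 f:
  H = [[9, 9], [9, 9]]
Verify stationarity: grad f(x*) = H x* + g = (0, 0).
Eigenvalues of H: 0, 18.
H has a zero eigenvalue (singular; positive semidefinite but not definite), so H is neither positive definite, negative definite, nor indefinite. The second-order test alone is inconclusive -> degen.
(Indeed, f is constant along the null direction of H through x*, so x* is not a strict local extremum.)

degen


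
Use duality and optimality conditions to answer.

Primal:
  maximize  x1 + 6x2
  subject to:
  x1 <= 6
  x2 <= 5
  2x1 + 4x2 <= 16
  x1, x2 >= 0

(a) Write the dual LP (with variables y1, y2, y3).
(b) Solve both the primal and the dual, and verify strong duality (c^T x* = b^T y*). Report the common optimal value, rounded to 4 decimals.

The standard primal-dual pair for 'max c^T x s.t. A x <= b, x >= 0' is:
  Dual:  min b^T y  s.t.  A^T y >= c,  y >= 0.

So the dual LP is:
  minimize  6y1 + 5y2 + 16y3
  subject to:
    y1 + 2y3 >= 1
    y2 + 4y3 >= 6
    y1, y2, y3 >= 0

Solving the primal: x* = (0, 4).
  primal value c^T x* = 24.
Solving the dual: y* = (0, 0, 1.5).
  dual value b^T y* = 24.
Strong duality: c^T x* = b^T y*. Confirmed.

24


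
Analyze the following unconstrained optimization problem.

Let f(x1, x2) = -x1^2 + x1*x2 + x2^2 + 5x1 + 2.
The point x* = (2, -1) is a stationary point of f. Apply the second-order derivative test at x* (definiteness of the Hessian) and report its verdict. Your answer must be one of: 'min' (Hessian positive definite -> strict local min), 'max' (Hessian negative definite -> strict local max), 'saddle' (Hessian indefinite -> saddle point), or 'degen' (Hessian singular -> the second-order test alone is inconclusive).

Compute the Hessian H = grad^2 f:
  H = [[-2, 1], [1, 2]]
Verify stationarity: grad f(x*) = H x* + g = (0, 0).
Eigenvalues of H: -2.2361, 2.2361.
Eigenvalues have mixed signs, so H is indefinite -> x* is a saddle point.

saddle


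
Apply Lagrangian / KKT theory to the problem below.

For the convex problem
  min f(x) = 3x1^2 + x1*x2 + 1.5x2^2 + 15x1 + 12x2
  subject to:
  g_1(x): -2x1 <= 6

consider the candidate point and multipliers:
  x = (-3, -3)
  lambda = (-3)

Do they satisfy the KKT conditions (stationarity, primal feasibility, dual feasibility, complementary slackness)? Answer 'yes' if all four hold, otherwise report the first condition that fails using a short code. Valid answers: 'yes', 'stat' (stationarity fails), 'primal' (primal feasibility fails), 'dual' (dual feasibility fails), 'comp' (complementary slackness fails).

Gradient of f: grad f(x) = Q x + c = (-6, 0)
Constraint values g_i(x) = a_i^T x - b_i:
  g_1((-3, -3)) = 0
Stationarity residual: grad f(x) + sum_i lambda_i a_i = (0, 0)
  -> stationarity OK
Primal feasibility (all g_i <= 0): OK
Dual feasibility (all lambda_i >= 0): FAILS
Complementary slackness (lambda_i * g_i(x) = 0 for all i): OK

Verdict: the first failing condition is dual_feasibility -> dual.

dual


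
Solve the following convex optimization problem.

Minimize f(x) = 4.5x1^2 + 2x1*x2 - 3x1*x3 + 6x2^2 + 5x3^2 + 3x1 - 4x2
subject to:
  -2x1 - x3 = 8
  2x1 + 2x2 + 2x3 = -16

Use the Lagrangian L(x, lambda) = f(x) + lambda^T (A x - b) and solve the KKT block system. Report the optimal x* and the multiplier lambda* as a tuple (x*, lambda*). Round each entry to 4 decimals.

Form the Lagrangian:
  L(x, lambda) = (1/2) x^T Q x + c^T x + lambda^T (A x - b)
Stationarity (grad_x L = 0): Q x + c + A^T lambda = 0.
Primal feasibility: A x = b.

This gives the KKT block system:
  [ Q   A^T ] [ x     ]   [-c ]
  [ A    0  ] [ lambda ] = [ b ]

Solving the linear system:
  x*      = (-2.3766, -2.3766, -3.2468)
  lambda* = (11.9351, 18.6364)
  f(x*)   = 102.539

x* = (-2.3766, -2.3766, -3.2468), lambda* = (11.9351, 18.6364)


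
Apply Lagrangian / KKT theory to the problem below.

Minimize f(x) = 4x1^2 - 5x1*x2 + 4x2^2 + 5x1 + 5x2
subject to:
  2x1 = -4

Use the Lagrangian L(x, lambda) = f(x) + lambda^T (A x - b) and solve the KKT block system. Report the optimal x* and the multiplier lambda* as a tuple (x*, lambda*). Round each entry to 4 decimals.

Form the Lagrangian:
  L(x, lambda) = (1/2) x^T Q x + c^T x + lambda^T (A x - b)
Stationarity (grad_x L = 0): Q x + c + A^T lambda = 0.
Primal feasibility: A x = b.

This gives the KKT block system:
  [ Q   A^T ] [ x     ]   [-c ]
  [ A    0  ] [ lambda ] = [ b ]

Solving the linear system:
  x*      = (-2, -1.875)
  lambda* = (0.8125)
  f(x*)   = -8.0625

x* = (-2, -1.875), lambda* = (0.8125)


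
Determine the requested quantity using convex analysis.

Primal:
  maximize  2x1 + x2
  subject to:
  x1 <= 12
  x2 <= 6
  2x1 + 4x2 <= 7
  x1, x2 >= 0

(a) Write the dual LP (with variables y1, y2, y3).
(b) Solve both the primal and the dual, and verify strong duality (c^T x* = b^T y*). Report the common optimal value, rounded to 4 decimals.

The standard primal-dual pair for 'max c^T x s.t. A x <= b, x >= 0' is:
  Dual:  min b^T y  s.t.  A^T y >= c,  y >= 0.

So the dual LP is:
  minimize  12y1 + 6y2 + 7y3
  subject to:
    y1 + 2y3 >= 2
    y2 + 4y3 >= 1
    y1, y2, y3 >= 0

Solving the primal: x* = (3.5, 0).
  primal value c^T x* = 7.
Solving the dual: y* = (0, 0, 1).
  dual value b^T y* = 7.
Strong duality: c^T x* = b^T y*. Confirmed.

7


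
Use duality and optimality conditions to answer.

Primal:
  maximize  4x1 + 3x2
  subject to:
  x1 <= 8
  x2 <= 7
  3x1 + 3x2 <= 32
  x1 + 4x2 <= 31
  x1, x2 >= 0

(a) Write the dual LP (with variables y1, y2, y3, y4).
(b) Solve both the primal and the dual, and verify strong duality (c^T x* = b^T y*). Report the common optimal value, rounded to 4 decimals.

The standard primal-dual pair for 'max c^T x s.t. A x <= b, x >= 0' is:
  Dual:  min b^T y  s.t.  A^T y >= c,  y >= 0.

So the dual LP is:
  minimize  8y1 + 7y2 + 32y3 + 31y4
  subject to:
    y1 + 3y3 + y4 >= 4
    y2 + 3y3 + 4y4 >= 3
    y1, y2, y3, y4 >= 0

Solving the primal: x* = (8, 2.6667).
  primal value c^T x* = 40.
Solving the dual: y* = (1, 0, 1, 0).
  dual value b^T y* = 40.
Strong duality: c^T x* = b^T y*. Confirmed.

40


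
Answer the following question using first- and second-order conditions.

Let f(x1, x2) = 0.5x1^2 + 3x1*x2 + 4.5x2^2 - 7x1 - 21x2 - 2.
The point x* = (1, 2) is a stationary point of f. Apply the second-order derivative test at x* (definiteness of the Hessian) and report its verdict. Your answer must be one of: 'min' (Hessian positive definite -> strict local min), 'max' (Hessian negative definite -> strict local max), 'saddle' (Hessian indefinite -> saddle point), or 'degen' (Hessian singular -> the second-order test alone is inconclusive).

Compute the Hessian H = grad^2 f:
  H = [[1, 3], [3, 9]]
Verify stationarity: grad f(x*) = H x* + g = (0, 0).
Eigenvalues of H: 0, 10.
H has a zero eigenvalue (singular; positive semidefinite but not definite), so H is neither positive definite, negative definite, nor indefinite. The second-order test alone is inconclusive -> degen.
(Indeed, f is constant along the null direction of H through x*, so x* is not a strict local extremum.)

degen


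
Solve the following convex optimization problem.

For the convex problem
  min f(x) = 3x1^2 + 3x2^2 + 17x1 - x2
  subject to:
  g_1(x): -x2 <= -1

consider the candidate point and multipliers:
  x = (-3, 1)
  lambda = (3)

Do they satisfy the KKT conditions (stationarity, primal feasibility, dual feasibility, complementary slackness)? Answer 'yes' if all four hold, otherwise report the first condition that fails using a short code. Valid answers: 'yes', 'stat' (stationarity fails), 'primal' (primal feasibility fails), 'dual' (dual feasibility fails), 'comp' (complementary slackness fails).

Gradient of f: grad f(x) = Q x + c = (-1, 5)
Constraint values g_i(x) = a_i^T x - b_i:
  g_1((-3, 1)) = 0
Stationarity residual: grad f(x) + sum_i lambda_i a_i = (-1, 2)
  -> stationarity FAILS
Primal feasibility (all g_i <= 0): OK
Dual feasibility (all lambda_i >= 0): OK
Complementary slackness (lambda_i * g_i(x) = 0 for all i): OK

Verdict: the first failing condition is stationarity -> stat.

stat


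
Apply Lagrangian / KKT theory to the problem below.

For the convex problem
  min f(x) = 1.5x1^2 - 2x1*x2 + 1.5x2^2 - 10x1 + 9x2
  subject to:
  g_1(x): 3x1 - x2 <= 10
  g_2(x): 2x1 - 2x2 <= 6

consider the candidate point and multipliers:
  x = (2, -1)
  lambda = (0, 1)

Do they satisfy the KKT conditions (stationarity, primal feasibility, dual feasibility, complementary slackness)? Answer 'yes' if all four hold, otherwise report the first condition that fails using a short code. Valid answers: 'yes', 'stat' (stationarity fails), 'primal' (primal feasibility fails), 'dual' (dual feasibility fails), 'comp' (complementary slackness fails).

Gradient of f: grad f(x) = Q x + c = (-2, 2)
Constraint values g_i(x) = a_i^T x - b_i:
  g_1((2, -1)) = -3
  g_2((2, -1)) = 0
Stationarity residual: grad f(x) + sum_i lambda_i a_i = (0, 0)
  -> stationarity OK
Primal feasibility (all g_i <= 0): OK
Dual feasibility (all lambda_i >= 0): OK
Complementary slackness (lambda_i * g_i(x) = 0 for all i): OK

Verdict: yes, KKT holds.

yes


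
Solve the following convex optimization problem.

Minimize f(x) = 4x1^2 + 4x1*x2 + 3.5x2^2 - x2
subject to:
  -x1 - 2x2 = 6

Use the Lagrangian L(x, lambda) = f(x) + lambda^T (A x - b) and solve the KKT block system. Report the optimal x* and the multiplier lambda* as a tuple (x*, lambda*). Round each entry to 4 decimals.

Form the Lagrangian:
  L(x, lambda) = (1/2) x^T Q x + c^T x + lambda^T (A x - b)
Stationarity (grad_x L = 0): Q x + c + A^T lambda = 0.
Primal feasibility: A x = b.

This gives the KKT block system:
  [ Q   A^T ] [ x     ]   [-c ]
  [ A    0  ] [ lambda ] = [ b ]

Solving the linear system:
  x*      = (0.1739, -3.087)
  lambda* = (-10.9565)
  f(x*)   = 34.413

x* = (0.1739, -3.087), lambda* = (-10.9565)


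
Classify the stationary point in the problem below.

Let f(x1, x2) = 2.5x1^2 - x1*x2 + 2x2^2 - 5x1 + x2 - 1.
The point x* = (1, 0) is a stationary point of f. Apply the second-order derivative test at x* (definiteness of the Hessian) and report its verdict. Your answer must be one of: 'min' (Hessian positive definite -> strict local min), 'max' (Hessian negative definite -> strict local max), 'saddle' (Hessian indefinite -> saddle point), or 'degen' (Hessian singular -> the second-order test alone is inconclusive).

Compute the Hessian H = grad^2 f:
  H = [[5, -1], [-1, 4]]
Verify stationarity: grad f(x*) = H x* + g = (0, 0).
Eigenvalues of H: 3.382, 5.618.
Both eigenvalues > 0, so H is positive definite -> x* is a strict local min.

min


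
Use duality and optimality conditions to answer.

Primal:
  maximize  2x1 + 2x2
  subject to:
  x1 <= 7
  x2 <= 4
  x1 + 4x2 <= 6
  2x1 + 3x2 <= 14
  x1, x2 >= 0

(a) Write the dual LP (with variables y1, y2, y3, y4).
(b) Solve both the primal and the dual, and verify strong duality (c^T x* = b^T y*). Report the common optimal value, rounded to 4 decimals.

The standard primal-dual pair for 'max c^T x s.t. A x <= b, x >= 0' is:
  Dual:  min b^T y  s.t.  A^T y >= c,  y >= 0.

So the dual LP is:
  minimize  7y1 + 4y2 + 6y3 + 14y4
  subject to:
    y1 + y3 + 2y4 >= 2
    y2 + 4y3 + 3y4 >= 2
    y1, y2, y3, y4 >= 0

Solving the primal: x* = (6, 0).
  primal value c^T x* = 12.
Solving the dual: y* = (0, 0, 2, 0).
  dual value b^T y* = 12.
Strong duality: c^T x* = b^T y*. Confirmed.

12


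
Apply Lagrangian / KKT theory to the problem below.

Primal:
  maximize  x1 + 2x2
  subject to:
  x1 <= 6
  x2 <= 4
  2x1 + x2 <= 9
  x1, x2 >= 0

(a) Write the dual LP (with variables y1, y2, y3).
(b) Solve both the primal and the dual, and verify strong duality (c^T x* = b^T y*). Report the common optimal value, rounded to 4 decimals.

The standard primal-dual pair for 'max c^T x s.t. A x <= b, x >= 0' is:
  Dual:  min b^T y  s.t.  A^T y >= c,  y >= 0.

So the dual LP is:
  minimize  6y1 + 4y2 + 9y3
  subject to:
    y1 + 2y3 >= 1
    y2 + y3 >= 2
    y1, y2, y3 >= 0

Solving the primal: x* = (2.5, 4).
  primal value c^T x* = 10.5.
Solving the dual: y* = (0, 1.5, 0.5).
  dual value b^T y* = 10.5.
Strong duality: c^T x* = b^T y*. Confirmed.

10.5


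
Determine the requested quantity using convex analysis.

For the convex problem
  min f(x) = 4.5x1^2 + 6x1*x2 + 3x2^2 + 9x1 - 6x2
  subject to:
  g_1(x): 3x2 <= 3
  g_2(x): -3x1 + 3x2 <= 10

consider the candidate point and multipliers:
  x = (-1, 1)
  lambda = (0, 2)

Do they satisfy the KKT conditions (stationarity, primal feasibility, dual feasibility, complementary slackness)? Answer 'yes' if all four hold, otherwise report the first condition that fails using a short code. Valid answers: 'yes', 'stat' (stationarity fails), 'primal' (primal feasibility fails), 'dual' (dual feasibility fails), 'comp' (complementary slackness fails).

Gradient of f: grad f(x) = Q x + c = (6, -6)
Constraint values g_i(x) = a_i^T x - b_i:
  g_1((-1, 1)) = 0
  g_2((-1, 1)) = -4
Stationarity residual: grad f(x) + sum_i lambda_i a_i = (0, 0)
  -> stationarity OK
Primal feasibility (all g_i <= 0): OK
Dual feasibility (all lambda_i >= 0): OK
Complementary slackness (lambda_i * g_i(x) = 0 for all i): FAILS

Verdict: the first failing condition is complementary_slackness -> comp.

comp


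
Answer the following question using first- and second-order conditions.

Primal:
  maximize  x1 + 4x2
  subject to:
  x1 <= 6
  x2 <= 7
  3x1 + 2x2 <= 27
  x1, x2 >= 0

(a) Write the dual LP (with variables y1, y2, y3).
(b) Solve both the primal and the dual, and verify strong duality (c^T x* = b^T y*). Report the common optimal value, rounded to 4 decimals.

The standard primal-dual pair for 'max c^T x s.t. A x <= b, x >= 0' is:
  Dual:  min b^T y  s.t.  A^T y >= c,  y >= 0.

So the dual LP is:
  minimize  6y1 + 7y2 + 27y3
  subject to:
    y1 + 3y3 >= 1
    y2 + 2y3 >= 4
    y1, y2, y3 >= 0

Solving the primal: x* = (4.3333, 7).
  primal value c^T x* = 32.3333.
Solving the dual: y* = (0, 3.3333, 0.3333).
  dual value b^T y* = 32.3333.
Strong duality: c^T x* = b^T y*. Confirmed.

32.3333
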